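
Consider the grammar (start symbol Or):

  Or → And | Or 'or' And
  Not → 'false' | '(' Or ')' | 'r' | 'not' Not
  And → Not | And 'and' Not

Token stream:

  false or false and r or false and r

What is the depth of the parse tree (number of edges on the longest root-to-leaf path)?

5

[Or [Or [Or [And [Not false]]] or [And [And [Not false]] and [Not r]]] or [And [And [Not false]] and [Not r]]]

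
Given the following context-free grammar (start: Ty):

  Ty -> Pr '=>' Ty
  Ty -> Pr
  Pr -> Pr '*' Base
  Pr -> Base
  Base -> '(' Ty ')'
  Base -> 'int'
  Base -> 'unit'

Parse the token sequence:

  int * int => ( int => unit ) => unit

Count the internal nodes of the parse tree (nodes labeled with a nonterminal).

17

[Ty [Pr [Pr [Base int]] * [Base int]] => [Ty [Pr [Base ( [Ty [Pr [Base int]] => [Ty [Pr [Base unit]]]] )]] => [Ty [Pr [Base unit]]]]]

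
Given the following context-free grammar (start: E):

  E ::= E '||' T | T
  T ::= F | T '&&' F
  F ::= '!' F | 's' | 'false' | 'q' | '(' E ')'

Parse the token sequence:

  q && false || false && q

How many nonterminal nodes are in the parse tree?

[E [E [T [T [F q]] && [F false]]] || [T [T [F false]] && [F q]]]

10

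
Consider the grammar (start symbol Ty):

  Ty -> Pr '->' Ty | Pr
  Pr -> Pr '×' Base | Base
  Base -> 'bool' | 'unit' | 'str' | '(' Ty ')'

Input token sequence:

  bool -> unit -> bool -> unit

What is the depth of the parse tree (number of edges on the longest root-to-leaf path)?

6

[Ty [Pr [Base bool]] -> [Ty [Pr [Base unit]] -> [Ty [Pr [Base bool]] -> [Ty [Pr [Base unit]]]]]]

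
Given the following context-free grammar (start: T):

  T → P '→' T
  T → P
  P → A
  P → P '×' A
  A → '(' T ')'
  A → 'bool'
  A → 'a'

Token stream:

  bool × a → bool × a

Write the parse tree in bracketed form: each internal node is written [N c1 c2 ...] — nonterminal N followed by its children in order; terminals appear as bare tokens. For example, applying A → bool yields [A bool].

T
P → T
P × A → T
A × A → T
bool × A → T
bool × a → T
bool × a → P
bool × a → P × A
bool × a → A × A
bool × a → bool × A
bool × a → bool × a

[T [P [P [A bool]] × [A a]] → [T [P [P [A bool]] × [A a]]]]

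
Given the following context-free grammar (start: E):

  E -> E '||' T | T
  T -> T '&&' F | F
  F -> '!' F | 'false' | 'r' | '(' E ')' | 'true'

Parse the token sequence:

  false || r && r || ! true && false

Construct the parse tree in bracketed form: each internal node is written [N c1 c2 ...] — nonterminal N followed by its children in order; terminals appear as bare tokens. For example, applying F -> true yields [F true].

E
E || T
E || T || T
T || T || T
F || T || T
false || T || T
false || T && F || T
false || F && F || T
false || r && F || T
false || r && r || T
false || r && r || T && F
false || r && r || F && F
false || r && r || ! F && F
false || r && r || ! true && F
false || r && r || ! true && false

[E [E [E [T [F false]]] || [T [T [F r]] && [F r]]] || [T [T [F ! [F true]]] && [F false]]]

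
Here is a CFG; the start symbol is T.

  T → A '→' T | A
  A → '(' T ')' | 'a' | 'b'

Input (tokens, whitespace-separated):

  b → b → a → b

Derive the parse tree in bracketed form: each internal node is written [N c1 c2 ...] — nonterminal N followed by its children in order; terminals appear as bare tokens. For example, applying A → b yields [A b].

[T [A b] → [T [A b] → [T [A a] → [T [A b]]]]]

T
A → T
b → T
b → A → T
b → b → T
b → b → A → T
b → b → a → T
b → b → a → A
b → b → a → b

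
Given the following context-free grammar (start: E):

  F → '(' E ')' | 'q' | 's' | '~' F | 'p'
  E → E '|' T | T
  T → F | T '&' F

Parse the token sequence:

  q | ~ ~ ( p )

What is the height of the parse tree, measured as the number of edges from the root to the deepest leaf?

8

[E [E [T [F q]]] | [T [F ~ [F ~ [F ( [E [T [F p]]] )]]]]]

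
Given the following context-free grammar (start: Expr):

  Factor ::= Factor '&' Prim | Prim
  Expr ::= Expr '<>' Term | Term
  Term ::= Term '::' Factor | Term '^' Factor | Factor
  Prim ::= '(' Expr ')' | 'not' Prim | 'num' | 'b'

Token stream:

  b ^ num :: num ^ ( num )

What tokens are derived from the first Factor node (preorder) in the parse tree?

[Expr [Term [Term [Term [Term [Factor [Prim b]]] ^ [Factor [Prim num]]] :: [Factor [Prim num]]] ^ [Factor [Prim ( [Expr [Term [Factor [Prim num]]]] )]]]]

b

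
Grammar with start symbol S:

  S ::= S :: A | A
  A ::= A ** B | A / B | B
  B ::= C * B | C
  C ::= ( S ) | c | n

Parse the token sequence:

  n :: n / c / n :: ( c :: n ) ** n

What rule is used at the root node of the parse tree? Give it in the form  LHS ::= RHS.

S ::= S :: A

[S [S [S [A [B [C n]]]] :: [A [A [A [B [C n]]] / [B [C c]]] / [B [C n]]]] :: [A [A [B [C ( [S [S [A [B [C c]]]] :: [A [B [C n]]]] )]]] ** [B [C n]]]]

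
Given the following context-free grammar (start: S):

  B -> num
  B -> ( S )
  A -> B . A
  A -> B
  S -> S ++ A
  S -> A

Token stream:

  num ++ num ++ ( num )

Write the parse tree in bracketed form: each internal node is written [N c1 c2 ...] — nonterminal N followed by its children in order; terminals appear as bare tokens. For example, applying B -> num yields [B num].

S
S ++ A
S ++ A ++ A
A ++ A ++ A
B ++ A ++ A
num ++ A ++ A
num ++ B ++ A
num ++ num ++ A
num ++ num ++ B
num ++ num ++ ( S )
num ++ num ++ ( A )
num ++ num ++ ( B )
num ++ num ++ ( num )

[S [S [S [A [B num]]] ++ [A [B num]]] ++ [A [B ( [S [A [B num]]] )]]]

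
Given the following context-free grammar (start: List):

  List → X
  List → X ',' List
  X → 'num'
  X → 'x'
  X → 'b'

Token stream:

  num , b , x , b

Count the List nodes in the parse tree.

4

[List [X num] , [List [X b] , [List [X x] , [List [X b]]]]]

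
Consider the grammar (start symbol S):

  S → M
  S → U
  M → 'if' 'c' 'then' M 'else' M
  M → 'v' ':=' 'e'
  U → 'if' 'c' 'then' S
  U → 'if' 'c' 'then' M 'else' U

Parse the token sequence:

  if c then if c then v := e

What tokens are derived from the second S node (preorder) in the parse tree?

[S [U if c then [S [U if c then [S [M v := e]]]]]]

if c then v := e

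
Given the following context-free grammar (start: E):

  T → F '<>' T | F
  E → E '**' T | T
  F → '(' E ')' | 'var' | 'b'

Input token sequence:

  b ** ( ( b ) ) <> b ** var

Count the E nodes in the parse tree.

[E [E [E [T [F b]]] ** [T [F ( [E [T [F ( [E [T [F b]]] )]]] )] <> [T [F b]]]] ** [T [F var]]]

5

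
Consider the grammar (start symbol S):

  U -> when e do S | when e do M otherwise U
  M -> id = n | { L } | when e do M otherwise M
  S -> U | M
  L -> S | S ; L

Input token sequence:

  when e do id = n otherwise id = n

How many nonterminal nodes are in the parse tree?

[S [M when e do [M id = n] otherwise [M id = n]]]

4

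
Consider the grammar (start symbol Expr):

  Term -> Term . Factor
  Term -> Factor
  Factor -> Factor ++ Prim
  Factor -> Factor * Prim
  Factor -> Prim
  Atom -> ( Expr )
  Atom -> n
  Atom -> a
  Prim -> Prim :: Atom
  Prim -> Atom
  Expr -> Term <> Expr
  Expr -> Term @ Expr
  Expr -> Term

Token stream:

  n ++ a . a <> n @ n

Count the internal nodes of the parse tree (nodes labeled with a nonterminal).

22

[Expr [Term [Term [Factor [Factor [Prim [Atom n]]] ++ [Prim [Atom a]]]] . [Factor [Prim [Atom a]]]] <> [Expr [Term [Factor [Prim [Atom n]]]] @ [Expr [Term [Factor [Prim [Atom n]]]]]]]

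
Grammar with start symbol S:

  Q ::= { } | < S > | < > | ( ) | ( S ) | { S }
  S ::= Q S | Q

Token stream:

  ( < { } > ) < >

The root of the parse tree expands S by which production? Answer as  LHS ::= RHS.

S ::= Q S

[S [Q ( [S [Q < [S [Q { }]] >]] )] [S [Q < >]]]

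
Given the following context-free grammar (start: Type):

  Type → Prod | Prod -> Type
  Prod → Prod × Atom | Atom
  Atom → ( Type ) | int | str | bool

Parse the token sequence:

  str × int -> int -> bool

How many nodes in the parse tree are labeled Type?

[Type [Prod [Prod [Atom str]] × [Atom int]] -> [Type [Prod [Atom int]] -> [Type [Prod [Atom bool]]]]]

3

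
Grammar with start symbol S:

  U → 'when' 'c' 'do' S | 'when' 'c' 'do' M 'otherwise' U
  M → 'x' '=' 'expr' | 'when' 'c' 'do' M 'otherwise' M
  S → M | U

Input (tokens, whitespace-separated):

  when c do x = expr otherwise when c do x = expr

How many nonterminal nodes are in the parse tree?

6

[S [U when c do [M x = expr] otherwise [U when c do [S [M x = expr]]]]]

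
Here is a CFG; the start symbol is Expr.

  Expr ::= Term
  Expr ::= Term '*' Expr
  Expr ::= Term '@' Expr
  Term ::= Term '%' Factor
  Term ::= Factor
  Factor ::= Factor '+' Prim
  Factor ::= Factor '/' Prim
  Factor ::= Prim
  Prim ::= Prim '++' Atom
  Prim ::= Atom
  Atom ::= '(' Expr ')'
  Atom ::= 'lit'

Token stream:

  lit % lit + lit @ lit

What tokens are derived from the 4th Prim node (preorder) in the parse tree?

lit

[Expr [Term [Term [Factor [Prim [Atom lit]]]] % [Factor [Factor [Prim [Atom lit]]] + [Prim [Atom lit]]]] @ [Expr [Term [Factor [Prim [Atom lit]]]]]]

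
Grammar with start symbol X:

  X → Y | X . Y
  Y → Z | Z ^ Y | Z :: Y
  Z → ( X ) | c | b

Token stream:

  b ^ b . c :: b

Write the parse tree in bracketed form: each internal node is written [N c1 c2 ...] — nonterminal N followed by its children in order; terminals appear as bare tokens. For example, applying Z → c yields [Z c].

X
X . Y
Y . Y
Z ^ Y . Y
b ^ Y . Y
b ^ Z . Y
b ^ b . Y
b ^ b . Z :: Y
b ^ b . c :: Y
b ^ b . c :: Z
b ^ b . c :: b

[X [X [Y [Z b] ^ [Y [Z b]]]] . [Y [Z c] :: [Y [Z b]]]]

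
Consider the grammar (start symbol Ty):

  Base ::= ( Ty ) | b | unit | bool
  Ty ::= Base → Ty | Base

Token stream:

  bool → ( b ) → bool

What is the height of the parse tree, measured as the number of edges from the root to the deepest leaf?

[Ty [Base bool] → [Ty [Base ( [Ty [Base b]] )] → [Ty [Base bool]]]]

5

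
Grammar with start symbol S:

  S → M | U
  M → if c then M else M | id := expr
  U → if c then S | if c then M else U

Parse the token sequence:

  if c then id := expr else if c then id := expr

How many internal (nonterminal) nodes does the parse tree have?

[S [U if c then [M id := expr] else [U if c then [S [M id := expr]]]]]

6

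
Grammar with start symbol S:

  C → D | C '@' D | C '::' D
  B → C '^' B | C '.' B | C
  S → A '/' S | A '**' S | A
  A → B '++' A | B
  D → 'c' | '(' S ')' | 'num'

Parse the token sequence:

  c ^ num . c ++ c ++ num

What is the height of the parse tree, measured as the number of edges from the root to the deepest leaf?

7

[S [A [B [C [D c]] ^ [B [C [D num]] . [B [C [D c]]]]] ++ [A [B [C [D c]]] ++ [A [B [C [D num]]]]]]]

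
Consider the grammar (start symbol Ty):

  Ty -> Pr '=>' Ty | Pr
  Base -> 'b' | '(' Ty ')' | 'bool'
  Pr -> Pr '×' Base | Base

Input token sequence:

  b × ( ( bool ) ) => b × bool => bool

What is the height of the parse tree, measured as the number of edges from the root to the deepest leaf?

[Ty [Pr [Pr [Base b]] × [Base ( [Ty [Pr [Base ( [Ty [Pr [Base bool]]] )]]] )]] => [Ty [Pr [Pr [Base b]] × [Base bool]] => [Ty [Pr [Base bool]]]]]

9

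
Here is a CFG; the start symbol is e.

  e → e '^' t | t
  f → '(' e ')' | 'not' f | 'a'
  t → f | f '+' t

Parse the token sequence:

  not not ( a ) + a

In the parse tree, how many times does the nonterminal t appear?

3

[e [t [f not [f not [f ( [e [t [f a]]] )]]] + [t [f a]]]]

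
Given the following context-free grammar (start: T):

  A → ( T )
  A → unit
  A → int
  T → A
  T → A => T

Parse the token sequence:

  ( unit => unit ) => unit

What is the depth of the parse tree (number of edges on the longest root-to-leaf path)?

5

[T [A ( [T [A unit] => [T [A unit]]] )] => [T [A unit]]]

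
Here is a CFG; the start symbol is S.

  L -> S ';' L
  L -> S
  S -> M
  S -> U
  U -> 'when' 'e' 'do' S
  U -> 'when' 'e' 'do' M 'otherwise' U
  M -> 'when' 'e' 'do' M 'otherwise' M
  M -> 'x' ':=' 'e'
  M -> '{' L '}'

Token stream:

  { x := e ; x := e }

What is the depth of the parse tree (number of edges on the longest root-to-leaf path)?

6

[S [M { [L [S [M x := e]] ; [L [S [M x := e]]]] }]]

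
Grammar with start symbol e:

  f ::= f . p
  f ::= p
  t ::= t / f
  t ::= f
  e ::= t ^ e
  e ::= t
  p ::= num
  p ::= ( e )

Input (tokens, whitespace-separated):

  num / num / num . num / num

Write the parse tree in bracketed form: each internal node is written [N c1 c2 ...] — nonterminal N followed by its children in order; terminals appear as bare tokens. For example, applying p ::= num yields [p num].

[e [t [t [t [t [f [p num]]] / [f [p num]]] / [f [f [p num]] . [p num]]] / [f [p num]]]]

e
t
t / f
t / f / f
t / f / f / f
f / f / f / f
p / f / f / f
num / f / f / f
num / p / f / f
num / num / f / f
num / num / f . p / f
num / num / p . p / f
num / num / num . p / f
num / num / num . num / f
num / num / num . num / p
num / num / num . num / num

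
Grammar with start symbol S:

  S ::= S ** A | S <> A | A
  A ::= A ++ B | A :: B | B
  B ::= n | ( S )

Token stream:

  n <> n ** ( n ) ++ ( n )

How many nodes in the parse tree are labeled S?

[S [S [S [A [B n]]] <> [A [B n]]] ** [A [A [B ( [S [A [B n]]] )]] ++ [B ( [S [A [B n]]] )]]]

5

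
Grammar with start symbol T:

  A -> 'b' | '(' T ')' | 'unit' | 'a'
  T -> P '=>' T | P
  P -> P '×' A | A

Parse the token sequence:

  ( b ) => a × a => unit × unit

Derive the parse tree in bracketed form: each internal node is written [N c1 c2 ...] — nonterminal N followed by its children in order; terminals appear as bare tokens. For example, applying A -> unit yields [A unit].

[T [P [A ( [T [P [A b]]] )]] => [T [P [P [A a]] × [A a]] => [T [P [P [A unit]] × [A unit]]]]]

T
P => T
A => T
( T ) => T
( P ) => T
( A ) => T
( b ) => T
( b ) => P => T
( b ) => P × A => T
( b ) => A × A => T
( b ) => a × A => T
( b ) => a × a => T
( b ) => a × a => P
( b ) => a × a => P × A
( b ) => a × a => A × A
( b ) => a × a => unit × A
( b ) => a × a => unit × unit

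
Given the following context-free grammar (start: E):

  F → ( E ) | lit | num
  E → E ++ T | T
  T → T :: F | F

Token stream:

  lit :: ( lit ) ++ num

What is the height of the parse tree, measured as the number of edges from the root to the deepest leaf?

7

[E [E [T [T [F lit]] :: [F ( [E [T [F lit]]] )]]] ++ [T [F num]]]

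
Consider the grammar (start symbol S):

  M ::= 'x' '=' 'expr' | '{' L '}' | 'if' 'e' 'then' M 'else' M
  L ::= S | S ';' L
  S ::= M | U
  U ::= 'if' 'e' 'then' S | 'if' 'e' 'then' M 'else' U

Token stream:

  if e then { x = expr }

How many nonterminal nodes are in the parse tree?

[S [U if e then [S [M { [L [S [M x = expr]]] }]]]]

7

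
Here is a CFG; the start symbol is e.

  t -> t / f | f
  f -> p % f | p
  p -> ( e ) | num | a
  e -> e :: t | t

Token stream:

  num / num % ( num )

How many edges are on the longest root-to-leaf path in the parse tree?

9

[e [t [t [f [p num]]] / [f [p num] % [f [p ( [e [t [f [p num]]]] )]]]]]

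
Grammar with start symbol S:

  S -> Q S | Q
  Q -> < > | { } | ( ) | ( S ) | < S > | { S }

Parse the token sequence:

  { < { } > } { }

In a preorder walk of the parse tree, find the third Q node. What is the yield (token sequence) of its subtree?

{ }

[S [Q { [S [Q < [S [Q { }]] >]] }] [S [Q { }]]]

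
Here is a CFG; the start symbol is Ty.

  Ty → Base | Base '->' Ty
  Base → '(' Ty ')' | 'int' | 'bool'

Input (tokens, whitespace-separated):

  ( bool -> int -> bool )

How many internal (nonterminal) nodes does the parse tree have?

8

[Ty [Base ( [Ty [Base bool] -> [Ty [Base int] -> [Ty [Base bool]]]] )]]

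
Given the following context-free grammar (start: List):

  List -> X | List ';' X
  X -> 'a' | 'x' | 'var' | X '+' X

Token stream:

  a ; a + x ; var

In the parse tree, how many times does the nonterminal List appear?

[List [List [List [X a]] ; [X [X a] + [X x]]] ; [X var]]

3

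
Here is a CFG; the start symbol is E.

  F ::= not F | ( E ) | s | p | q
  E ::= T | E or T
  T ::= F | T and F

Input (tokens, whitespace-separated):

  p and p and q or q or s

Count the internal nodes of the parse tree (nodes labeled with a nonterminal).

13

[E [E [E [T [T [T [F p]] and [F p]] and [F q]]] or [T [F q]]] or [T [F s]]]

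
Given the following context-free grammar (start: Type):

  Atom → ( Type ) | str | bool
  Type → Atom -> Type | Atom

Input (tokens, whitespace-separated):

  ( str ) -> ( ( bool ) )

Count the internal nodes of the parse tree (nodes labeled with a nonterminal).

[Type [Atom ( [Type [Atom str]] )] -> [Type [Atom ( [Type [Atom ( [Type [Atom bool]] )]] )]]]

10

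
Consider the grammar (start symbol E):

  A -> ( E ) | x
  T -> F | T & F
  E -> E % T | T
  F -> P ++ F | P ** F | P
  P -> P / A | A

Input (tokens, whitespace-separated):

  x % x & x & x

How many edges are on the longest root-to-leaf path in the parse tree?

[E [E [T [F [P [A x]]]]] % [T [T [T [F [P [A x]]]] & [F [P [A x]]]] & [F [P [A x]]]]]

7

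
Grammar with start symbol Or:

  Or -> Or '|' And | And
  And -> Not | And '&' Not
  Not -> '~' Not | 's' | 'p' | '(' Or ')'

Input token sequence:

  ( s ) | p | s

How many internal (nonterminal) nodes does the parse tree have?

[Or [Or [Or [And [Not ( [Or [And [Not s]]] )]]] | [And [Not p]]] | [And [Not s]]]

12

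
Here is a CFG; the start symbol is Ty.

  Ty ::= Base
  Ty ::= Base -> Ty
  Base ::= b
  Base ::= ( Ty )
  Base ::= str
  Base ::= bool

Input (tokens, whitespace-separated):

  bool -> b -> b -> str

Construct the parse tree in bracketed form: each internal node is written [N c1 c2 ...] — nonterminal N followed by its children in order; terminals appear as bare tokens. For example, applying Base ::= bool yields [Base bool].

Ty
Base -> Ty
bool -> Ty
bool -> Base -> Ty
bool -> b -> Ty
bool -> b -> Base -> Ty
bool -> b -> b -> Ty
bool -> b -> b -> Base
bool -> b -> b -> str

[Ty [Base bool] -> [Ty [Base b] -> [Ty [Base b] -> [Ty [Base str]]]]]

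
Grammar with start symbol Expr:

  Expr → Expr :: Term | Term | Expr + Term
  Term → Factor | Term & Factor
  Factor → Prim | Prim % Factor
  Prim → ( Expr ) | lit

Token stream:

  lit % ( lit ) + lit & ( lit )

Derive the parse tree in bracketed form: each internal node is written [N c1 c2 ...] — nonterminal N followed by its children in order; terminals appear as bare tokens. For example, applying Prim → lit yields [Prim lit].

[Expr [Expr [Term [Factor [Prim lit] % [Factor [Prim ( [Expr [Term [Factor [Prim lit]]]] )]]]]] + [Term [Term [Factor [Prim lit]]] & [Factor [Prim ( [Expr [Term [Factor [Prim lit]]]] )]]]]

Expr
Expr + Term
Term + Term
Factor + Term
Prim % Factor + Term
lit % Factor + Term
lit % Prim + Term
lit % ( Expr ) + Term
lit % ( Term ) + Term
lit % ( Factor ) + Term
lit % ( Prim ) + Term
lit % ( lit ) + Term
lit % ( lit ) + Term & Factor
lit % ( lit ) + Factor & Factor
lit % ( lit ) + Prim & Factor
lit % ( lit ) + lit & Factor
lit % ( lit ) + lit & Prim
lit % ( lit ) + lit & ( Expr )
lit % ( lit ) + lit & ( Term )
lit % ( lit ) + lit & ( Factor )
lit % ( lit ) + lit & ( Prim )
lit % ( lit ) + lit & ( lit )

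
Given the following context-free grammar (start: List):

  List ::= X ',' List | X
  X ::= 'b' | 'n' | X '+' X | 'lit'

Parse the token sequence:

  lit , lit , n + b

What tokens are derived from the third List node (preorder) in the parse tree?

[List [X lit] , [List [X lit] , [List [X [X n] + [X b]]]]]

n + b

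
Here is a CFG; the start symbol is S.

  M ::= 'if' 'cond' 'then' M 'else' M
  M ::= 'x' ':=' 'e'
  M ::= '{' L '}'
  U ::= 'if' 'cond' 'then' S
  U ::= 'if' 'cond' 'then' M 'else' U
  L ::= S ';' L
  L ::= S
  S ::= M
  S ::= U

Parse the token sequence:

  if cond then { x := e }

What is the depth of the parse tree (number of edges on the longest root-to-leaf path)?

7

[S [U if cond then [S [M { [L [S [M x := e]]] }]]]]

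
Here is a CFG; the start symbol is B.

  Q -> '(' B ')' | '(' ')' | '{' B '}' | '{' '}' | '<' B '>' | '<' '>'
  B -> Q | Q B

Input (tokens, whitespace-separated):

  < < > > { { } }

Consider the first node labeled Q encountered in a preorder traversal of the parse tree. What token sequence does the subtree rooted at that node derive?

< < > >

[B [Q < [B [Q < >]] >] [B [Q { [B [Q { }]] }]]]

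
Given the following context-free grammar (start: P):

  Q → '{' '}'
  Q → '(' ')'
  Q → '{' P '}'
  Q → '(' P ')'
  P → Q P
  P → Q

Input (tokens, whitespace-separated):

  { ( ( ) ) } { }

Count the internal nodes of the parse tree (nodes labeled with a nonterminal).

[P [Q { [P [Q ( [P [Q ( )]] )]] }] [P [Q { }]]]

8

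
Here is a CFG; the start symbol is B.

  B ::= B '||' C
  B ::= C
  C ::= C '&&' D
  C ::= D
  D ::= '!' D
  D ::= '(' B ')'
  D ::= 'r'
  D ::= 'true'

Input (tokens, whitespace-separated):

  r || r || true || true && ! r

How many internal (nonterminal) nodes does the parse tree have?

[B [B [B [B [C [D r]]] || [C [D r]]] || [C [D true]]] || [C [C [D true]] && [D ! [D r]]]]

15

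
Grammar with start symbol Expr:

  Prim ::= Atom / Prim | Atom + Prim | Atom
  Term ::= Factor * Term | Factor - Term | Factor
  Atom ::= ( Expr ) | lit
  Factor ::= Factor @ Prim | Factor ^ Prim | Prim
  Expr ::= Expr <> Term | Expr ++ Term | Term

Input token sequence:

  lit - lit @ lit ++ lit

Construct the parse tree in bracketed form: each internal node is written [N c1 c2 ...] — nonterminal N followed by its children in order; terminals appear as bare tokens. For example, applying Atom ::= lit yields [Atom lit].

[Expr [Expr [Term [Factor [Prim [Atom lit]]] - [Term [Factor [Factor [Prim [Atom lit]]] @ [Prim [Atom lit]]]]]] ++ [Term [Factor [Prim [Atom lit]]]]]

Expr
Expr ++ Term
Term ++ Term
Factor - Term ++ Term
Prim - Term ++ Term
Atom - Term ++ Term
lit - Term ++ Term
lit - Factor ++ Term
lit - Factor @ Prim ++ Term
lit - Prim @ Prim ++ Term
lit - Atom @ Prim ++ Term
lit - lit @ Prim ++ Term
lit - lit @ Atom ++ Term
lit - lit @ lit ++ Term
lit - lit @ lit ++ Factor
lit - lit @ lit ++ Prim
lit - lit @ lit ++ Atom
lit - lit @ lit ++ lit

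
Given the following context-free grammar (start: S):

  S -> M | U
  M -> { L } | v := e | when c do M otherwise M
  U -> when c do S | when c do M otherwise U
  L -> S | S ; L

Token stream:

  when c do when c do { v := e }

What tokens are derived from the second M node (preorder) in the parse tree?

[S [U when c do [S [U when c do [S [M { [L [S [M v := e]]] }]]]]]]

v := e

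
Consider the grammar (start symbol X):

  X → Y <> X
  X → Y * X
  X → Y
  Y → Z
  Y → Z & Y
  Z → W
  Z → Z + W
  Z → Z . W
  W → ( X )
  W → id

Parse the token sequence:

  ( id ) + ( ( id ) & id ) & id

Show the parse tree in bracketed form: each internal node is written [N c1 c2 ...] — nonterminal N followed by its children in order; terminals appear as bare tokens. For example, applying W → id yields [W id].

[X [Y [Z [Z [W ( [X [Y [Z [W id]]]] )]] + [W ( [X [Y [Z [W ( [X [Y [Z [W id]]]] )]] & [Y [Z [W id]]]]] )]] & [Y [Z [W id]]]]]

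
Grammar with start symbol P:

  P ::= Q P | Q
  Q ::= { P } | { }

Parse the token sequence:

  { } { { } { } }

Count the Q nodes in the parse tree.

[P [Q { }] [P [Q { [P [Q { }] [P [Q { }]]] }]]]

4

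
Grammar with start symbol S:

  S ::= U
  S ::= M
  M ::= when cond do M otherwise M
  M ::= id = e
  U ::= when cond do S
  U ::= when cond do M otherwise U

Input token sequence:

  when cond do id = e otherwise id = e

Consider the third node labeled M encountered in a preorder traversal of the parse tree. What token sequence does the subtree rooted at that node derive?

[S [M when cond do [M id = e] otherwise [M id = e]]]

id = e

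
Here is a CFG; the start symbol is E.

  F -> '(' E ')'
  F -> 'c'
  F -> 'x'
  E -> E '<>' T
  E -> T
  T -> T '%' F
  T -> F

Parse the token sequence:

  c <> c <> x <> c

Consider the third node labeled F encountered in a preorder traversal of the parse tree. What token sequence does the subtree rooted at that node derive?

[E [E [E [E [T [F c]]] <> [T [F c]]] <> [T [F x]]] <> [T [F c]]]

x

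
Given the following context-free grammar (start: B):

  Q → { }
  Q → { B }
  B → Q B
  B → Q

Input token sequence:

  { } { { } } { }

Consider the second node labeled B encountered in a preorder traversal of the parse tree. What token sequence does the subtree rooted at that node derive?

[B [Q { }] [B [Q { [B [Q { }]] }] [B [Q { }]]]]

{ { } } { }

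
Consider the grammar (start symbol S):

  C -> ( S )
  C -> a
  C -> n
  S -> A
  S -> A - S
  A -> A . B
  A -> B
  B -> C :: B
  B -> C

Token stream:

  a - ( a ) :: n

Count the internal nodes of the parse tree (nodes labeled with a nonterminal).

[S [A [B [C a]]] - [S [A [B [C ( [S [A [B [C a]]]] )] :: [B [C n]]]]]]

14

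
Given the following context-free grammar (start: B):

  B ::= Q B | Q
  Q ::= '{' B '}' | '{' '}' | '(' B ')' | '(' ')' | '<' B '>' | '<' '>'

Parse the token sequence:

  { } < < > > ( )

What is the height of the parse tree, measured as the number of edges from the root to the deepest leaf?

5

[B [Q { }] [B [Q < [B [Q < >]] >] [B [Q ( )]]]]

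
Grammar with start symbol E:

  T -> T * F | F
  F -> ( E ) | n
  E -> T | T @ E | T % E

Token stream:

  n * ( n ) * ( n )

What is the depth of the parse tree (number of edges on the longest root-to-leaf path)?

[E [T [T [T [F n]] * [F ( [E [T [F n]]] )]] * [F ( [E [T [F n]]] )]]]

7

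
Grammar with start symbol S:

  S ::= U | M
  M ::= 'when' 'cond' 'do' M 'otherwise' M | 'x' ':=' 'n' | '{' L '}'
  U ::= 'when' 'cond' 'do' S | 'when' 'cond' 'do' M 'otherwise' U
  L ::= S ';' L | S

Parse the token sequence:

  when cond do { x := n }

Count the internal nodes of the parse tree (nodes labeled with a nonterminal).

7

[S [U when cond do [S [M { [L [S [M x := n]]] }]]]]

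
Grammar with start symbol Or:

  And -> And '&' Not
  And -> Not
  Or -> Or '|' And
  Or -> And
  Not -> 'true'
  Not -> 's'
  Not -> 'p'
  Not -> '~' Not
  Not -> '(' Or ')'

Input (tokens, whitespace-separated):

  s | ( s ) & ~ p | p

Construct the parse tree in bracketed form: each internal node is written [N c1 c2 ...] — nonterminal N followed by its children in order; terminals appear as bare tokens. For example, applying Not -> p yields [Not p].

Or
Or | And
Or | And | And
And | And | And
Not | And | And
s | And | And
s | And & Not | And
s | Not & Not | And
s | ( Or ) & Not | And
s | ( And ) & Not | And
s | ( Not ) & Not | And
s | ( s ) & Not | And
s | ( s ) & ~ Not | And
s | ( s ) & ~ p | And
s | ( s ) & ~ p | Not
s | ( s ) & ~ p | p

[Or [Or [Or [And [Not s]]] | [And [And [Not ( [Or [And [Not s]]] )]] & [Not ~ [Not p]]]] | [And [Not p]]]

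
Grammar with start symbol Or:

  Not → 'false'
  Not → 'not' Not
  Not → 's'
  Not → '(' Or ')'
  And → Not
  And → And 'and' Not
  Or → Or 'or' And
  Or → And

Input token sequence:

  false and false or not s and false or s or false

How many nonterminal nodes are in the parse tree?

[Or [Or [Or [Or [And [And [Not false]] and [Not false]]] or [And [And [Not not [Not s]]] and [Not false]]] or [And [Not s]]] or [And [Not false]]]

17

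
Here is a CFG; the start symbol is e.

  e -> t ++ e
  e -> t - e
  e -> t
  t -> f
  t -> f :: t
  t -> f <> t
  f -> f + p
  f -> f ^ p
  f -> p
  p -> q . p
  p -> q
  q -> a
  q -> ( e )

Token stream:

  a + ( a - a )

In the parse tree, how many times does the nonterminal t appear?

[e [t [f [f [p [q a]]] + [p [q ( [e [t [f [p [q a]]]] - [e [t [f [p [q a]]]]]] )]]]]]

3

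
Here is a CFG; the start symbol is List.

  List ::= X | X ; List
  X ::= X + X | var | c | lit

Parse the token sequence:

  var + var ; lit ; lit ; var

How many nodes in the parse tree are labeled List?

[List [X [X var] + [X var]] ; [List [X lit] ; [List [X lit] ; [List [X var]]]]]

4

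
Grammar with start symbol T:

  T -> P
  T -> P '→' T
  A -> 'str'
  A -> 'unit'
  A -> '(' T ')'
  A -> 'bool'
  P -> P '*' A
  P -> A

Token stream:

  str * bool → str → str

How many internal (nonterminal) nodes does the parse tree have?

[T [P [P [A str]] * [A bool]] → [T [P [A str]] → [T [P [A str]]]]]

11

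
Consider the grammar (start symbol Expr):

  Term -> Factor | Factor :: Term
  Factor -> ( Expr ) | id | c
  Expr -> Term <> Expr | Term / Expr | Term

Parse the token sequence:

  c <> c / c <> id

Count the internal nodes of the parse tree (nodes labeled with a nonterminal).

12

[Expr [Term [Factor c]] <> [Expr [Term [Factor c]] / [Expr [Term [Factor c]] <> [Expr [Term [Factor id]]]]]]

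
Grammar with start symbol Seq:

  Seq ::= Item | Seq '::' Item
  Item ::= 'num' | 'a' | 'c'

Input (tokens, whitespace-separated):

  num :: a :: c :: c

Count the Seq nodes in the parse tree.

[Seq [Seq [Seq [Seq [Item num]] :: [Item a]] :: [Item c]] :: [Item c]]

4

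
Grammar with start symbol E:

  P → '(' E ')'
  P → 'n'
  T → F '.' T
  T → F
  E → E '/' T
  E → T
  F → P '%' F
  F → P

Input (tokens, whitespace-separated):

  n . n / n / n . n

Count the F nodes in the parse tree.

5

[E [E [E [T [F [P n]] . [T [F [P n]]]]] / [T [F [P n]]]] / [T [F [P n]] . [T [F [P n]]]]]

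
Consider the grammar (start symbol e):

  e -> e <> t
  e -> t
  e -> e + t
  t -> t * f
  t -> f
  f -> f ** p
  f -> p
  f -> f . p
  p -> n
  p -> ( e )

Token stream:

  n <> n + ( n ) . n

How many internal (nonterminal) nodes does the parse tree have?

[e [e [e [t [f [p n]]]] <> [t [f [p n]]]] + [t [f [f [p ( [e [t [f [p n]]]] )]] . [p n]]]]

18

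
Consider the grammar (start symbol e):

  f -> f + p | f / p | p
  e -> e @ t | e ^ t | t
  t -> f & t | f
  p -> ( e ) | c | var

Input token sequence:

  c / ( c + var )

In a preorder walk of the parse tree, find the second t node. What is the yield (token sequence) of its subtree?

[e [t [f [f [p c]] / [p ( [e [t [f [f [p c]] + [p var]]]] )]]]]

c + var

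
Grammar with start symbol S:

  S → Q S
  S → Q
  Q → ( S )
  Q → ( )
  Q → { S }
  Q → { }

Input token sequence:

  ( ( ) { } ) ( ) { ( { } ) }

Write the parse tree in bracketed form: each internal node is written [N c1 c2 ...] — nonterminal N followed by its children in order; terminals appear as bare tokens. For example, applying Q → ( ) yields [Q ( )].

S
Q S
( S ) S
( Q S ) S
( ( ) S ) S
( ( ) Q ) S
( ( ) { } ) S
( ( ) { } ) Q S
( ( ) { } ) ( ) S
( ( ) { } ) ( ) Q
( ( ) { } ) ( ) { S }
( ( ) { } ) ( ) { Q }
( ( ) { } ) ( ) { ( S ) }
( ( ) { } ) ( ) { ( Q ) }
( ( ) { } ) ( ) { ( { } ) }

[S [Q ( [S [Q ( )] [S [Q { }]]] )] [S [Q ( )] [S [Q { [S [Q ( [S [Q { }]] )]] }]]]]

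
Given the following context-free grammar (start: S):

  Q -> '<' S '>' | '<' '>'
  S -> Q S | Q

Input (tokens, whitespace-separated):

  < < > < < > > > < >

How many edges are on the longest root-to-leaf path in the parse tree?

[S [Q < [S [Q < >] [S [Q < [S [Q < >]] >]]] >] [S [Q < >]]]

7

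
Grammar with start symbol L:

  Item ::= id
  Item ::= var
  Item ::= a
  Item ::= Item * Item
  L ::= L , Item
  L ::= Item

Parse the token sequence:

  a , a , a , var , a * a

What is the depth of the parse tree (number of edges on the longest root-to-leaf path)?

6

[L [L [L [L [L [Item a]] , [Item a]] , [Item a]] , [Item var]] , [Item [Item a] * [Item a]]]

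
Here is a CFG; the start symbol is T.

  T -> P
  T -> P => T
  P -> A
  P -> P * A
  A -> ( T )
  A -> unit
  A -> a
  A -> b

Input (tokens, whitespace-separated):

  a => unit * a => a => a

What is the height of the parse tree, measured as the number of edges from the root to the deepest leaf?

[T [P [A a]] => [T [P [P [A unit]] * [A a]] => [T [P [A a]] => [T [P [A a]]]]]]

6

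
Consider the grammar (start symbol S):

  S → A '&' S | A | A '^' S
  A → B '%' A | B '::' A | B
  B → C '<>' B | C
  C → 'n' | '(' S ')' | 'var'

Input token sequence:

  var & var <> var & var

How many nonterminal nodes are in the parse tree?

14

[S [A [B [C var]]] & [S [A [B [C var] <> [B [C var]]]] & [S [A [B [C var]]]]]]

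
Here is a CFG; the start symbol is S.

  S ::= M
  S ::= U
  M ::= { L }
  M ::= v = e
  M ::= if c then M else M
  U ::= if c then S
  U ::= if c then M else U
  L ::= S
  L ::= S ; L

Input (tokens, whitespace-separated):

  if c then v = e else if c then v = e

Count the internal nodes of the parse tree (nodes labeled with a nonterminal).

6

[S [U if c then [M v = e] else [U if c then [S [M v = e]]]]]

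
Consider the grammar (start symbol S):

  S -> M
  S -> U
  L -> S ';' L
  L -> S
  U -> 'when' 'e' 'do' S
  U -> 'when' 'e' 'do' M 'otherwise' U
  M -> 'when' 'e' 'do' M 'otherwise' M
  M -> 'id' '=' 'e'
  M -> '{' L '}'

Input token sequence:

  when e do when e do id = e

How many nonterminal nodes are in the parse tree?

6

[S [U when e do [S [U when e do [S [M id = e]]]]]]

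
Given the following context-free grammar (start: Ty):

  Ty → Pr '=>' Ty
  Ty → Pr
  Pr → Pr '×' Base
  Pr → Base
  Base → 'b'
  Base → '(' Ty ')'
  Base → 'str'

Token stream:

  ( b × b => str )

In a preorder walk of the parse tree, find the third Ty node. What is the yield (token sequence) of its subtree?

[Ty [Pr [Base ( [Ty [Pr [Pr [Base b]] × [Base b]] => [Ty [Pr [Base str]]]] )]]]

str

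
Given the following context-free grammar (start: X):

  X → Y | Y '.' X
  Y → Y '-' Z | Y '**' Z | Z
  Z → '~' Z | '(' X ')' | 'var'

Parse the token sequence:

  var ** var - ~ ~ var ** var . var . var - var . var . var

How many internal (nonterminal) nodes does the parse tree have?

25

[X [Y [Y [Y [Y [Z var]] ** [Z var]] - [Z ~ [Z ~ [Z var]]]] ** [Z var]] . [X [Y [Z var]] . [X [Y [Y [Z var]] - [Z var]] . [X [Y [Z var]] . [X [Y [Z var]]]]]]]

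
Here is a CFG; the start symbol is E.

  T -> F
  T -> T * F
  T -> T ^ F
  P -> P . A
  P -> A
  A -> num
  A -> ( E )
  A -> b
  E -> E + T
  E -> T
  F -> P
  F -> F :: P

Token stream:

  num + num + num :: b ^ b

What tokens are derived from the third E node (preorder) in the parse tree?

[E [E [E [T [F [P [A num]]]]] + [T [F [P [A num]]]]] + [T [T [F [F [P [A num]]] :: [P [A b]]]] ^ [F [P [A b]]]]]

num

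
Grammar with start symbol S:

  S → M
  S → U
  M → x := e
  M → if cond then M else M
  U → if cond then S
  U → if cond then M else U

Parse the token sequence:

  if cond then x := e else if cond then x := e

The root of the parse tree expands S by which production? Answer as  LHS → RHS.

S → U

[S [U if cond then [M x := e] else [U if cond then [S [M x := e]]]]]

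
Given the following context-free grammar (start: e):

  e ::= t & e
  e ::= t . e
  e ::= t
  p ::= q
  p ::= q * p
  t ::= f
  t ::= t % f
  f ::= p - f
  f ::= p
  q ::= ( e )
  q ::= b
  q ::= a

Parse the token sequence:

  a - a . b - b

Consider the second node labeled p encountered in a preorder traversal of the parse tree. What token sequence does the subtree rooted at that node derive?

a

[e [t [f [p [q a]] - [f [p [q a]]]]] . [e [t [f [p [q b]] - [f [p [q b]]]]]]]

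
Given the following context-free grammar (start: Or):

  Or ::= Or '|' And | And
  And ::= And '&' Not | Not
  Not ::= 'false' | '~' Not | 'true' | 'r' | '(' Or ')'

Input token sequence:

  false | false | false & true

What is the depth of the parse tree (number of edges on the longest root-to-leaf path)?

[Or [Or [Or [And [Not false]]] | [And [Not false]]] | [And [And [Not false]] & [Not true]]]

5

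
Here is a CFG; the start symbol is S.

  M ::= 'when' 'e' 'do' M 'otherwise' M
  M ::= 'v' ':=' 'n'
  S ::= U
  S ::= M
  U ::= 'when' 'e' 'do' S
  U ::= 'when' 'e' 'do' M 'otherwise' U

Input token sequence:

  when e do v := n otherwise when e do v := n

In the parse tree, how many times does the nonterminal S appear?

[S [U when e do [M v := n] otherwise [U when e do [S [M v := n]]]]]

2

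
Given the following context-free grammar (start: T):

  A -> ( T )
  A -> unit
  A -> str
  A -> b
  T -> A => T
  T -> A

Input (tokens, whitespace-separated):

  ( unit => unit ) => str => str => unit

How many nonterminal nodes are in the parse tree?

12

[T [A ( [T [A unit] => [T [A unit]]] )] => [T [A str] => [T [A str] => [T [A unit]]]]]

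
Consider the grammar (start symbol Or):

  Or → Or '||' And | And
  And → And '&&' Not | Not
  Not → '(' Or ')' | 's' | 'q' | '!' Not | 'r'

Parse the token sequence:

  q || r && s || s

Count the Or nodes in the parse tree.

[Or [Or [Or [And [Not q]]] || [And [And [Not r]] && [Not s]]] || [And [Not s]]]

3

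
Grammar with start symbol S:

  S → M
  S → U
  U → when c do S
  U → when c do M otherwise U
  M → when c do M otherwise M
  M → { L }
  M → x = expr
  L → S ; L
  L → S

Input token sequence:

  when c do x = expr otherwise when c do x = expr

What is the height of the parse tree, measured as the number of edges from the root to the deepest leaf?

[S [U when c do [M x = expr] otherwise [U when c do [S [M x = expr]]]]]

5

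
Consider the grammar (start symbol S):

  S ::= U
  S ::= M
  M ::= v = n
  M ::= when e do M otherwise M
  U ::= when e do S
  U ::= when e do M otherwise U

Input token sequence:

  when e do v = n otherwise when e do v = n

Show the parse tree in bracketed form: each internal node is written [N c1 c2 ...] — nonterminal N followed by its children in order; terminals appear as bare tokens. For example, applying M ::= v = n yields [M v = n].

S
U
when e do M otherwise U
when e do v = n otherwise U
when e do v = n otherwise when e do S
when e do v = n otherwise when e do M
when e do v = n otherwise when e do v = n

[S [U when e do [M v = n] otherwise [U when e do [S [M v = n]]]]]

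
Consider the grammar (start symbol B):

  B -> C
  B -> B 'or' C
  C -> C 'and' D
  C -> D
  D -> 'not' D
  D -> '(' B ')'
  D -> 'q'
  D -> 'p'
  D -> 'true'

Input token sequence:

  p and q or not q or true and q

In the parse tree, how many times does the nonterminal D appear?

6

[B [B [B [C [C [D p]] and [D q]]] or [C [D not [D q]]]] or [C [C [D true]] and [D q]]]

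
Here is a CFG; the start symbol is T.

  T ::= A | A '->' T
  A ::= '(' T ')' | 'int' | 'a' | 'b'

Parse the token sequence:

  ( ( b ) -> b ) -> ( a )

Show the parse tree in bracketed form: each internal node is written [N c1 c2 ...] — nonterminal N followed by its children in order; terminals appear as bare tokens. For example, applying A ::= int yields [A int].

T
A -> T
( T ) -> T
( A -> T ) -> T
( ( T ) -> T ) -> T
( ( A ) -> T ) -> T
( ( b ) -> T ) -> T
( ( b ) -> A ) -> T
( ( b ) -> b ) -> T
( ( b ) -> b ) -> A
( ( b ) -> b ) -> ( T )
( ( b ) -> b ) -> ( A )
( ( b ) -> b ) -> ( a )

[T [A ( [T [A ( [T [A b]] )] -> [T [A b]]] )] -> [T [A ( [T [A a]] )]]]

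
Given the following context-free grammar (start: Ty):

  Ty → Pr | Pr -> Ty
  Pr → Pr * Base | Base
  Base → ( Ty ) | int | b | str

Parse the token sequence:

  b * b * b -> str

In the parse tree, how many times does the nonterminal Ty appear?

2

[Ty [Pr [Pr [Pr [Base b]] * [Base b]] * [Base b]] -> [Ty [Pr [Base str]]]]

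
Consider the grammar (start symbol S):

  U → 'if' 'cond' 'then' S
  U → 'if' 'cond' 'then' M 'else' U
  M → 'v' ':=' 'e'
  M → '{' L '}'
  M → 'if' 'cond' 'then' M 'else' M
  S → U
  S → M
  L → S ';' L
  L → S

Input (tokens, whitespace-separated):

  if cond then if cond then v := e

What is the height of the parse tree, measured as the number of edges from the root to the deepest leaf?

[S [U if cond then [S [U if cond then [S [M v := e]]]]]]

6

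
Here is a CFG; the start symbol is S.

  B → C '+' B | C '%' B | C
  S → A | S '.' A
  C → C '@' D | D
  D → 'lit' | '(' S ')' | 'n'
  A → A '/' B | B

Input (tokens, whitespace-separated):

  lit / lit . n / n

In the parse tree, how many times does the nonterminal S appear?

[S [S [A [A [B [C [D lit]]]] / [B [C [D lit]]]]] . [A [A [B [C [D n]]]] / [B [C [D n]]]]]

2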